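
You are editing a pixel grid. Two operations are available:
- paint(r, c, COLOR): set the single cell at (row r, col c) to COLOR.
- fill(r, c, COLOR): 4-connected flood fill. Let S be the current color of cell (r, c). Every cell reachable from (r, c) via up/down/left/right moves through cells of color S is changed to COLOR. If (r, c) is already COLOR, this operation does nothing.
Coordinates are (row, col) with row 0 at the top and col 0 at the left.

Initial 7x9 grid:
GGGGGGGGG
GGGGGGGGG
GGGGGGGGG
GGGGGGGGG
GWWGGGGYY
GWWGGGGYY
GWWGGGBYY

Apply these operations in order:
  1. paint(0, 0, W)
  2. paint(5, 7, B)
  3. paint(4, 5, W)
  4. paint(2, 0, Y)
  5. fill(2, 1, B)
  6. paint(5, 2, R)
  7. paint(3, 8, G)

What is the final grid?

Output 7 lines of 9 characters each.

Answer: WBBBBBBBB
BBBBBBBBB
YBBBBBBBB
BBBBBBBBG
BWWBBWBYY
BWRBBBBBY
BWWBBBBYY

Derivation:
After op 1 paint(0,0,W):
WGGGGGGGG
GGGGGGGGG
GGGGGGGGG
GGGGGGGGG
GWWGGGGYY
GWWGGGGYY
GWWGGGBYY
After op 2 paint(5,7,B):
WGGGGGGGG
GGGGGGGGG
GGGGGGGGG
GGGGGGGGG
GWWGGGGYY
GWWGGGGBY
GWWGGGBYY
After op 3 paint(4,5,W):
WGGGGGGGG
GGGGGGGGG
GGGGGGGGG
GGGGGGGGG
GWWGGWGYY
GWWGGGGBY
GWWGGGBYY
After op 4 paint(2,0,Y):
WGGGGGGGG
GGGGGGGGG
YGGGGGGGG
GGGGGGGGG
GWWGGWGYY
GWWGGGGBY
GWWGGGBYY
After op 5 fill(2,1,B) [47 cells changed]:
WBBBBBBBB
BBBBBBBBB
YBBBBBBBB
BBBBBBBBB
BWWBBWBYY
BWWBBBBBY
BWWBBBBYY
After op 6 paint(5,2,R):
WBBBBBBBB
BBBBBBBBB
YBBBBBBBB
BBBBBBBBB
BWWBBWBYY
BWRBBBBBY
BWWBBBBYY
After op 7 paint(3,8,G):
WBBBBBBBB
BBBBBBBBB
YBBBBBBBB
BBBBBBBBG
BWWBBWBYY
BWRBBBBBY
BWWBBBBYY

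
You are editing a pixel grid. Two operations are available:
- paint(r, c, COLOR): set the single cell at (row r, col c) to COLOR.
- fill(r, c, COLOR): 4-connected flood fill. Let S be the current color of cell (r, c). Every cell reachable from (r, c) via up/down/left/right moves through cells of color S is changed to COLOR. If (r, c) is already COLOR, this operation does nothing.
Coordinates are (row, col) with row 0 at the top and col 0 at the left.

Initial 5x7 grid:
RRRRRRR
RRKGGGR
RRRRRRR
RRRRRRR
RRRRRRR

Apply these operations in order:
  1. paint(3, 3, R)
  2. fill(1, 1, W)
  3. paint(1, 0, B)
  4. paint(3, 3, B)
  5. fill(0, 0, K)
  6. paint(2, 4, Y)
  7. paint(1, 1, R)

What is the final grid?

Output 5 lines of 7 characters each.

Answer: KKKKKKK
BRKGGGK
KKKKYKK
KKKBKKK
KKKKKKK

Derivation:
After op 1 paint(3,3,R):
RRRRRRR
RRKGGGR
RRRRRRR
RRRRRRR
RRRRRRR
After op 2 fill(1,1,W) [31 cells changed]:
WWWWWWW
WWKGGGW
WWWWWWW
WWWWWWW
WWWWWWW
After op 3 paint(1,0,B):
WWWWWWW
BWKGGGW
WWWWWWW
WWWWWWW
WWWWWWW
After op 4 paint(3,3,B):
WWWWWWW
BWKGGGW
WWWWWWW
WWWBWWW
WWWWWWW
After op 5 fill(0,0,K) [29 cells changed]:
KKKKKKK
BKKGGGK
KKKKKKK
KKKBKKK
KKKKKKK
After op 6 paint(2,4,Y):
KKKKKKK
BKKGGGK
KKKKYKK
KKKBKKK
KKKKKKK
After op 7 paint(1,1,R):
KKKKKKK
BRKGGGK
KKKKYKK
KKKBKKK
KKKKKKK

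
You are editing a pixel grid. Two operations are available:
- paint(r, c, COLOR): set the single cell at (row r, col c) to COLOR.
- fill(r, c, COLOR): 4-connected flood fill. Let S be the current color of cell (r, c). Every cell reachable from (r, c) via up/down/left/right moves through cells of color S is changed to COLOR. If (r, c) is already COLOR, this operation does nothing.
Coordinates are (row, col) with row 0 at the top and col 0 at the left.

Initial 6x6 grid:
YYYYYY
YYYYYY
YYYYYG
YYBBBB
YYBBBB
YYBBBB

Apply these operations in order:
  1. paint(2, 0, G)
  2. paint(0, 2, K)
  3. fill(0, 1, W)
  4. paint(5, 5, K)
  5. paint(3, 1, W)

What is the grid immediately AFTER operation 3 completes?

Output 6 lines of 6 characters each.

After op 1 paint(2,0,G):
YYYYYY
YYYYYY
GYYYYG
YYBBBB
YYBBBB
YYBBBB
After op 2 paint(0,2,K):
YYKYYY
YYYYYY
GYYYYG
YYBBBB
YYBBBB
YYBBBB
After op 3 fill(0,1,W) [21 cells changed]:
WWKWWW
WWWWWW
GWWWWG
WWBBBB
WWBBBB
WWBBBB

Answer: WWKWWW
WWWWWW
GWWWWG
WWBBBB
WWBBBB
WWBBBB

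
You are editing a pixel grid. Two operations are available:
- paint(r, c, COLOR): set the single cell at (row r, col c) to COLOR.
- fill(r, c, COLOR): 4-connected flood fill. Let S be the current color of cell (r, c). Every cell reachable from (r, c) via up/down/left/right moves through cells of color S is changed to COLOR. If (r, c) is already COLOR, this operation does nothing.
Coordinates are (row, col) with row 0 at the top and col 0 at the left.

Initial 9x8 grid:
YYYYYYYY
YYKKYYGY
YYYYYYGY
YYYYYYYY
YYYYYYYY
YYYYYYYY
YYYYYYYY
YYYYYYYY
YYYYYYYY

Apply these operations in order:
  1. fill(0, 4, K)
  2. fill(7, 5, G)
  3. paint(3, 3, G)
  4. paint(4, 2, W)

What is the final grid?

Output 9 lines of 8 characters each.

Answer: GGGGGGGG
GGGGGGGG
GGGGGGGG
GGGGGGGG
GGWGGGGG
GGGGGGGG
GGGGGGGG
GGGGGGGG
GGGGGGGG

Derivation:
After op 1 fill(0,4,K) [68 cells changed]:
KKKKKKKK
KKKKKKGK
KKKKKKGK
KKKKKKKK
KKKKKKKK
KKKKKKKK
KKKKKKKK
KKKKKKKK
KKKKKKKK
After op 2 fill(7,5,G) [70 cells changed]:
GGGGGGGG
GGGGGGGG
GGGGGGGG
GGGGGGGG
GGGGGGGG
GGGGGGGG
GGGGGGGG
GGGGGGGG
GGGGGGGG
After op 3 paint(3,3,G):
GGGGGGGG
GGGGGGGG
GGGGGGGG
GGGGGGGG
GGGGGGGG
GGGGGGGG
GGGGGGGG
GGGGGGGG
GGGGGGGG
After op 4 paint(4,2,W):
GGGGGGGG
GGGGGGGG
GGGGGGGG
GGGGGGGG
GGWGGGGG
GGGGGGGG
GGGGGGGG
GGGGGGGG
GGGGGGGG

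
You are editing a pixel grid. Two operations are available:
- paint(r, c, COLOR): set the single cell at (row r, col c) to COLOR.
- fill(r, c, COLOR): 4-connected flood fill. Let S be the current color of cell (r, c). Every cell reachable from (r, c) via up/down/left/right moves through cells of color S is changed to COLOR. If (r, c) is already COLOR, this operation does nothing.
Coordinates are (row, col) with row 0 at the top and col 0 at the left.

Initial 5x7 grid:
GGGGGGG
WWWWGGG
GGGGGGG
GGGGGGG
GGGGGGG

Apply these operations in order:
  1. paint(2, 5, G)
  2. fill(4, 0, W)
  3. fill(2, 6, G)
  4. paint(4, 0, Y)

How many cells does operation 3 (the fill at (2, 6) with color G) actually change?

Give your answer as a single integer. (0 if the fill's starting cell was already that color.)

Answer: 35

Derivation:
After op 1 paint(2,5,G):
GGGGGGG
WWWWGGG
GGGGGGG
GGGGGGG
GGGGGGG
After op 2 fill(4,0,W) [31 cells changed]:
WWWWWWW
WWWWWWW
WWWWWWW
WWWWWWW
WWWWWWW
After op 3 fill(2,6,G) [35 cells changed]:
GGGGGGG
GGGGGGG
GGGGGGG
GGGGGGG
GGGGGGG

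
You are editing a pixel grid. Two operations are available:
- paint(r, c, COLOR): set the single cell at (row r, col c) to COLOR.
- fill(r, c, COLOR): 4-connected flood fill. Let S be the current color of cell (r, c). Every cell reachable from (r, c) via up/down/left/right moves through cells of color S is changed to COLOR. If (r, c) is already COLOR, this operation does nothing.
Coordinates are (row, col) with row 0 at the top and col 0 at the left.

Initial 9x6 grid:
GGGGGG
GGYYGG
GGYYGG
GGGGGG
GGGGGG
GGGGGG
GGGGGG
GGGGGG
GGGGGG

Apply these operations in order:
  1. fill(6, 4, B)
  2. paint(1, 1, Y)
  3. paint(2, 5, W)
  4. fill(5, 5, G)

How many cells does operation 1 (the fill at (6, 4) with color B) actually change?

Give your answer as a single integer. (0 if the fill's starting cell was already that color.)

Answer: 50

Derivation:
After op 1 fill(6,4,B) [50 cells changed]:
BBBBBB
BBYYBB
BBYYBB
BBBBBB
BBBBBB
BBBBBB
BBBBBB
BBBBBB
BBBBBB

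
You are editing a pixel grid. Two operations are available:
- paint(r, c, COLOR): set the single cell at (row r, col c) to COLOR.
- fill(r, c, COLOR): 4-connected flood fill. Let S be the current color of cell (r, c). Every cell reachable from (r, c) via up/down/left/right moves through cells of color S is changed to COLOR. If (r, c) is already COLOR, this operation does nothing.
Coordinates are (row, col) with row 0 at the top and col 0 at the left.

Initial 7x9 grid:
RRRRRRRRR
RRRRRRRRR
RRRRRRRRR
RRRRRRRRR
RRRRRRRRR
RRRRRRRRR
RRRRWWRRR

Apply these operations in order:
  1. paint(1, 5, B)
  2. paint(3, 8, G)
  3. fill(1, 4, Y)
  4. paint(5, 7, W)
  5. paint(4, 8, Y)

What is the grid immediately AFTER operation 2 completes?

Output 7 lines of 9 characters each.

Answer: RRRRRRRRR
RRRRRBRRR
RRRRRRRRR
RRRRRRRRG
RRRRRRRRR
RRRRRRRRR
RRRRWWRRR

Derivation:
After op 1 paint(1,5,B):
RRRRRRRRR
RRRRRBRRR
RRRRRRRRR
RRRRRRRRR
RRRRRRRRR
RRRRRRRRR
RRRRWWRRR
After op 2 paint(3,8,G):
RRRRRRRRR
RRRRRBRRR
RRRRRRRRR
RRRRRRRRG
RRRRRRRRR
RRRRRRRRR
RRRRWWRRR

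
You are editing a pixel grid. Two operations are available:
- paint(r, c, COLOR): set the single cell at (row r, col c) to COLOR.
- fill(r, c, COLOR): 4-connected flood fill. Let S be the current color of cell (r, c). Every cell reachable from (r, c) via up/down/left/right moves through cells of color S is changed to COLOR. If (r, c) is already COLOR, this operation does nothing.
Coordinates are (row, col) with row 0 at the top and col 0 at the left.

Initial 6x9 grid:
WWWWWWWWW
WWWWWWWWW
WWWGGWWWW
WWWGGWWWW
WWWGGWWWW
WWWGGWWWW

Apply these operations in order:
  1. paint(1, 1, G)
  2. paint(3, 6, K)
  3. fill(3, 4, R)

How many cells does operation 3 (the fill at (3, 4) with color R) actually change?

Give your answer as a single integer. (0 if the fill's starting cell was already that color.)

After op 1 paint(1,1,G):
WWWWWWWWW
WGWWWWWWW
WWWGGWWWW
WWWGGWWWW
WWWGGWWWW
WWWGGWWWW
After op 2 paint(3,6,K):
WWWWWWWWW
WGWWWWWWW
WWWGGWWWW
WWWGGWKWW
WWWGGWWWW
WWWGGWWWW
After op 3 fill(3,4,R) [8 cells changed]:
WWWWWWWWW
WGWWWWWWW
WWWRRWWWW
WWWRRWKWW
WWWRRWWWW
WWWRRWWWW

Answer: 8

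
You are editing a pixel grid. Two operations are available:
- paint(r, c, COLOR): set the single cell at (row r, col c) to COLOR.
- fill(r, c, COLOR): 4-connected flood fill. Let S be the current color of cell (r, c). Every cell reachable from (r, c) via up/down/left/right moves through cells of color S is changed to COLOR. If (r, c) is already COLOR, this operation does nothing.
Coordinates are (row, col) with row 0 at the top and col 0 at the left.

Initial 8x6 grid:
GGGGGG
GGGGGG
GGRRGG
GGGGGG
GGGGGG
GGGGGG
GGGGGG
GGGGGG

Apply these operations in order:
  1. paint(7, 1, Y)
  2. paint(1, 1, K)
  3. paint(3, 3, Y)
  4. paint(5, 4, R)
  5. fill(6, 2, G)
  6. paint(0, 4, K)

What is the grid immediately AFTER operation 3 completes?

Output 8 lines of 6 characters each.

Answer: GGGGGG
GKGGGG
GGRRGG
GGGYGG
GGGGGG
GGGGGG
GGGGGG
GYGGGG

Derivation:
After op 1 paint(7,1,Y):
GGGGGG
GGGGGG
GGRRGG
GGGGGG
GGGGGG
GGGGGG
GGGGGG
GYGGGG
After op 2 paint(1,1,K):
GGGGGG
GKGGGG
GGRRGG
GGGGGG
GGGGGG
GGGGGG
GGGGGG
GYGGGG
After op 3 paint(3,3,Y):
GGGGGG
GKGGGG
GGRRGG
GGGYGG
GGGGGG
GGGGGG
GGGGGG
GYGGGG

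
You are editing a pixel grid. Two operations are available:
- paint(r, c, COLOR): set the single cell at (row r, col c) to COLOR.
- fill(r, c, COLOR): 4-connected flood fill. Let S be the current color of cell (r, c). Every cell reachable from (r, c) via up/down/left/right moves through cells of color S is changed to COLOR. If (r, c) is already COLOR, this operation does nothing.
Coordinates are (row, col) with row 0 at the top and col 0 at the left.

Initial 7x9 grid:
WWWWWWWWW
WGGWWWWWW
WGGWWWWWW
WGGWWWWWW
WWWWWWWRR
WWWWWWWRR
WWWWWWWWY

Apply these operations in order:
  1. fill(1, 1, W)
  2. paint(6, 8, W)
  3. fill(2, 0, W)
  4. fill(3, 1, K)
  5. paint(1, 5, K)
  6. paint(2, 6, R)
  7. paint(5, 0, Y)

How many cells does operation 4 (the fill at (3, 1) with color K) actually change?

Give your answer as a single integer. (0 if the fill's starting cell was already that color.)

Answer: 59

Derivation:
After op 1 fill(1,1,W) [6 cells changed]:
WWWWWWWWW
WWWWWWWWW
WWWWWWWWW
WWWWWWWWW
WWWWWWWRR
WWWWWWWRR
WWWWWWWWY
After op 2 paint(6,8,W):
WWWWWWWWW
WWWWWWWWW
WWWWWWWWW
WWWWWWWWW
WWWWWWWRR
WWWWWWWRR
WWWWWWWWW
After op 3 fill(2,0,W) [0 cells changed]:
WWWWWWWWW
WWWWWWWWW
WWWWWWWWW
WWWWWWWWW
WWWWWWWRR
WWWWWWWRR
WWWWWWWWW
After op 4 fill(3,1,K) [59 cells changed]:
KKKKKKKKK
KKKKKKKKK
KKKKKKKKK
KKKKKKKKK
KKKKKKKRR
KKKKKKKRR
KKKKKKKKK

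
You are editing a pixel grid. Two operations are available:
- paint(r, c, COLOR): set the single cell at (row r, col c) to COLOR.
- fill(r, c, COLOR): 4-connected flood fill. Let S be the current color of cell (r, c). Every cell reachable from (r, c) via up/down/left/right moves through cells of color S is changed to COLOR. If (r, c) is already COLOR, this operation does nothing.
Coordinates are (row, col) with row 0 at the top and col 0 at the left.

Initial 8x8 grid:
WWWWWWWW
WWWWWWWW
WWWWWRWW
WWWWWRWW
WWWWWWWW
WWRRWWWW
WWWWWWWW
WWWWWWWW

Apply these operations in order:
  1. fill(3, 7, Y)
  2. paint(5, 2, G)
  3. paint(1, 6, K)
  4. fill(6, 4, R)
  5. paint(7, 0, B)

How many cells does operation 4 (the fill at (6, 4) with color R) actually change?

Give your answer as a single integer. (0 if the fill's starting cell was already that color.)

Answer: 59

Derivation:
After op 1 fill(3,7,Y) [60 cells changed]:
YYYYYYYY
YYYYYYYY
YYYYYRYY
YYYYYRYY
YYYYYYYY
YYRRYYYY
YYYYYYYY
YYYYYYYY
After op 2 paint(5,2,G):
YYYYYYYY
YYYYYYYY
YYYYYRYY
YYYYYRYY
YYYYYYYY
YYGRYYYY
YYYYYYYY
YYYYYYYY
After op 3 paint(1,6,K):
YYYYYYYY
YYYYYYKY
YYYYYRYY
YYYYYRYY
YYYYYYYY
YYGRYYYY
YYYYYYYY
YYYYYYYY
After op 4 fill(6,4,R) [59 cells changed]:
RRRRRRRR
RRRRRRKR
RRRRRRRR
RRRRRRRR
RRRRRRRR
RRGRRRRR
RRRRRRRR
RRRRRRRR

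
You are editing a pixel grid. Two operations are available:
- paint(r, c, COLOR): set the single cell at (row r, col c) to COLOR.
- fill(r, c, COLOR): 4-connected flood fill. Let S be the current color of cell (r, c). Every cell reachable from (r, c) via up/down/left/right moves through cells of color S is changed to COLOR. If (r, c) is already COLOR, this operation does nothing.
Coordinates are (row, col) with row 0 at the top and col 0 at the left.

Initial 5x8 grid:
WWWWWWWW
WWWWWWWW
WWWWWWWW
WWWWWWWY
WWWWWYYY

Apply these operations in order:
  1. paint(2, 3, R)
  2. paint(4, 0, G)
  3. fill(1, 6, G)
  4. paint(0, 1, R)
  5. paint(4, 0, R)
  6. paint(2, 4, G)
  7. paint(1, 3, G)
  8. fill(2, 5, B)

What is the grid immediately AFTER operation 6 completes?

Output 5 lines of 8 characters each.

After op 1 paint(2,3,R):
WWWWWWWW
WWWWWWWW
WWWRWWWW
WWWWWWWY
WWWWWYYY
After op 2 paint(4,0,G):
WWWWWWWW
WWWWWWWW
WWWRWWWW
WWWWWWWY
GWWWWYYY
After op 3 fill(1,6,G) [34 cells changed]:
GGGGGGGG
GGGGGGGG
GGGRGGGG
GGGGGGGY
GGGGGYYY
After op 4 paint(0,1,R):
GRGGGGGG
GGGGGGGG
GGGRGGGG
GGGGGGGY
GGGGGYYY
After op 5 paint(4,0,R):
GRGGGGGG
GGGGGGGG
GGGRGGGG
GGGGGGGY
RGGGGYYY
After op 6 paint(2,4,G):
GRGGGGGG
GGGGGGGG
GGGRGGGG
GGGGGGGY
RGGGGYYY

Answer: GRGGGGGG
GGGGGGGG
GGGRGGGG
GGGGGGGY
RGGGGYYY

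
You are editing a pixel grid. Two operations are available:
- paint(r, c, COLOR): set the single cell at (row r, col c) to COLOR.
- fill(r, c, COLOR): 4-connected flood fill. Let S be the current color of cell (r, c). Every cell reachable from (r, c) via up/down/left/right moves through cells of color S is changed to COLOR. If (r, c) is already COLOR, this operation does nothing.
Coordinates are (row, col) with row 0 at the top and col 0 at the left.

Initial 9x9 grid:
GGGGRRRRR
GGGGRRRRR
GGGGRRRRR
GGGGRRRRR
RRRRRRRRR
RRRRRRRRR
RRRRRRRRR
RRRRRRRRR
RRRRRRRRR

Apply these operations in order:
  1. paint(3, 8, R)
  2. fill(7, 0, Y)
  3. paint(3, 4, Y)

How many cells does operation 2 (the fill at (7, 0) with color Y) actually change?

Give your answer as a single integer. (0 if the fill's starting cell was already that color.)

After op 1 paint(3,8,R):
GGGGRRRRR
GGGGRRRRR
GGGGRRRRR
GGGGRRRRR
RRRRRRRRR
RRRRRRRRR
RRRRRRRRR
RRRRRRRRR
RRRRRRRRR
After op 2 fill(7,0,Y) [65 cells changed]:
GGGGYYYYY
GGGGYYYYY
GGGGYYYYY
GGGGYYYYY
YYYYYYYYY
YYYYYYYYY
YYYYYYYYY
YYYYYYYYY
YYYYYYYYY

Answer: 65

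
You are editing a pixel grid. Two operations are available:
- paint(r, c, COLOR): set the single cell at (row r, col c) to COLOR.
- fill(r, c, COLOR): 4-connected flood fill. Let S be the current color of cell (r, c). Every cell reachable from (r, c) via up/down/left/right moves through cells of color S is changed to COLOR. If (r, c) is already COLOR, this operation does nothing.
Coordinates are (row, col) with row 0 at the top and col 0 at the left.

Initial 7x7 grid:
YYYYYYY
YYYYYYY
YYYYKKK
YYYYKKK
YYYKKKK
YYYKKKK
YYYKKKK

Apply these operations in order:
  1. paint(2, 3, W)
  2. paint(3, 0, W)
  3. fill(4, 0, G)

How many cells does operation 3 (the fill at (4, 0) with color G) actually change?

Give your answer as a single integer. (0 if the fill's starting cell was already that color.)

Answer: 29

Derivation:
After op 1 paint(2,3,W):
YYYYYYY
YYYYYYY
YYYWKKK
YYYYKKK
YYYKKKK
YYYKKKK
YYYKKKK
After op 2 paint(3,0,W):
YYYYYYY
YYYYYYY
YYYWKKK
WYYYKKK
YYYKKKK
YYYKKKK
YYYKKKK
After op 3 fill(4,0,G) [29 cells changed]:
GGGGGGG
GGGGGGG
GGGWKKK
WGGGKKK
GGGKKKK
GGGKKKK
GGGKKKK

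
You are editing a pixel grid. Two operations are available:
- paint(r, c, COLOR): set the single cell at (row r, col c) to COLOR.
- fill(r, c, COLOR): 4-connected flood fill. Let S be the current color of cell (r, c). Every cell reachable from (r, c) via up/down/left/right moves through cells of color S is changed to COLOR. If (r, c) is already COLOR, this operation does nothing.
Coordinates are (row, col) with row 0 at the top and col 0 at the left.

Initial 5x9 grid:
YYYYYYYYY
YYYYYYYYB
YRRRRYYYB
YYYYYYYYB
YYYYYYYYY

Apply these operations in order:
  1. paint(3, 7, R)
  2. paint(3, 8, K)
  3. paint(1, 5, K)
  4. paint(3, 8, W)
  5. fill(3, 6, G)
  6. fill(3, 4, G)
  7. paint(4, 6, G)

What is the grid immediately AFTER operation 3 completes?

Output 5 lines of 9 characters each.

After op 1 paint(3,7,R):
YYYYYYYYY
YYYYYYYYB
YRRRRYYYB
YYYYYYYRB
YYYYYYYYY
After op 2 paint(3,8,K):
YYYYYYYYY
YYYYYYYYB
YRRRRYYYB
YYYYYYYRK
YYYYYYYYY
After op 3 paint(1,5,K):
YYYYYYYYY
YYYYYKYYB
YRRRRYYYB
YYYYYYYRK
YYYYYYYYY

Answer: YYYYYYYYY
YYYYYKYYB
YRRRRYYYB
YYYYYYYRK
YYYYYYYYY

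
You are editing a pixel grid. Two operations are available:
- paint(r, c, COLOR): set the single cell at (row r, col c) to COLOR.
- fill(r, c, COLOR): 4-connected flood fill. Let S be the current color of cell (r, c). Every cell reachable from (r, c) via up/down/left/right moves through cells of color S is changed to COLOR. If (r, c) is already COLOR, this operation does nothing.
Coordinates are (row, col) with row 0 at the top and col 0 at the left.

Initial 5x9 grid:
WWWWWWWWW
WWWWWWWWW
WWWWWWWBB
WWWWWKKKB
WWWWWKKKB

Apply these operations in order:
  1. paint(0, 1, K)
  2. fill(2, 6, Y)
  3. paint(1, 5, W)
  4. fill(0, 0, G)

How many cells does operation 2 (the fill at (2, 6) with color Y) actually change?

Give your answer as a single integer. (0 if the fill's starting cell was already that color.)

Answer: 34

Derivation:
After op 1 paint(0,1,K):
WKWWWWWWW
WWWWWWWWW
WWWWWWWBB
WWWWWKKKB
WWWWWKKKB
After op 2 fill(2,6,Y) [34 cells changed]:
YKYYYYYYY
YYYYYYYYY
YYYYYYYBB
YYYYYKKKB
YYYYYKKKB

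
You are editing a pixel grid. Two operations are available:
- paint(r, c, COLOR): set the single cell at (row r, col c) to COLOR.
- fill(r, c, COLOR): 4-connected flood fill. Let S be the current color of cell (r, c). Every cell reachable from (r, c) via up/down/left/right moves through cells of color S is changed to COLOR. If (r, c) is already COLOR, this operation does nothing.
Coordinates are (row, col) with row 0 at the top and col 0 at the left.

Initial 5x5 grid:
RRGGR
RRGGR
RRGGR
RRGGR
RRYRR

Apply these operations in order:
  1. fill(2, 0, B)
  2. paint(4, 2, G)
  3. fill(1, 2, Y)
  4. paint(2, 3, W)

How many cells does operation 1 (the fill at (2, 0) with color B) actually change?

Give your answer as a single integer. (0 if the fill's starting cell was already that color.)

After op 1 fill(2,0,B) [10 cells changed]:
BBGGR
BBGGR
BBGGR
BBGGR
BBYRR

Answer: 10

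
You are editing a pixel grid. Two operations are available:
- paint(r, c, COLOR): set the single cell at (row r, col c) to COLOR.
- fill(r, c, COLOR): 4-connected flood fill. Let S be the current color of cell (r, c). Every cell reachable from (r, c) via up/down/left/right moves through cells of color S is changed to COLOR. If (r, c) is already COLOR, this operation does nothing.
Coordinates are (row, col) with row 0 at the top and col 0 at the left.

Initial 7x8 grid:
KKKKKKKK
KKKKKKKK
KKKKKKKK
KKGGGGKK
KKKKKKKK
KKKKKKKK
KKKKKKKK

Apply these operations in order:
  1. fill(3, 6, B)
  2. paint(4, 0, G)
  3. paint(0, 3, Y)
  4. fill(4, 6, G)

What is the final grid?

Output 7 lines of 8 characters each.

Answer: GGGYGGGG
GGGGGGGG
GGGGGGGG
GGGGGGGG
GGGGGGGG
GGGGGGGG
GGGGGGGG

Derivation:
After op 1 fill(3,6,B) [52 cells changed]:
BBBBBBBB
BBBBBBBB
BBBBBBBB
BBGGGGBB
BBBBBBBB
BBBBBBBB
BBBBBBBB
After op 2 paint(4,0,G):
BBBBBBBB
BBBBBBBB
BBBBBBBB
BBGGGGBB
GBBBBBBB
BBBBBBBB
BBBBBBBB
After op 3 paint(0,3,Y):
BBBYBBBB
BBBBBBBB
BBBBBBBB
BBGGGGBB
GBBBBBBB
BBBBBBBB
BBBBBBBB
After op 4 fill(4,6,G) [50 cells changed]:
GGGYGGGG
GGGGGGGG
GGGGGGGG
GGGGGGGG
GGGGGGGG
GGGGGGGG
GGGGGGGG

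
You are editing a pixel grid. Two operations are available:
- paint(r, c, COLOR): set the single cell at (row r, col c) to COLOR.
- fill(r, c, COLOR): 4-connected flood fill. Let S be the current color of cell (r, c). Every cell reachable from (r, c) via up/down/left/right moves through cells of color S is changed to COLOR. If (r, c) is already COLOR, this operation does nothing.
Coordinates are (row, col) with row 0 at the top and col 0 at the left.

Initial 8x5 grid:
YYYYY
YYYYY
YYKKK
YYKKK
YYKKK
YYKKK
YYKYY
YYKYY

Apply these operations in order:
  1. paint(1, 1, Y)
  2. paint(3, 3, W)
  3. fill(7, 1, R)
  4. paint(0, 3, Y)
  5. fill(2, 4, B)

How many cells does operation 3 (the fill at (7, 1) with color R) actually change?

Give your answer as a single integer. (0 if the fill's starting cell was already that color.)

Answer: 22

Derivation:
After op 1 paint(1,1,Y):
YYYYY
YYYYY
YYKKK
YYKKK
YYKKK
YYKKK
YYKYY
YYKYY
After op 2 paint(3,3,W):
YYYYY
YYYYY
YYKKK
YYKWK
YYKKK
YYKKK
YYKYY
YYKYY
After op 3 fill(7,1,R) [22 cells changed]:
RRRRR
RRRRR
RRKKK
RRKWK
RRKKK
RRKKK
RRKYY
RRKYY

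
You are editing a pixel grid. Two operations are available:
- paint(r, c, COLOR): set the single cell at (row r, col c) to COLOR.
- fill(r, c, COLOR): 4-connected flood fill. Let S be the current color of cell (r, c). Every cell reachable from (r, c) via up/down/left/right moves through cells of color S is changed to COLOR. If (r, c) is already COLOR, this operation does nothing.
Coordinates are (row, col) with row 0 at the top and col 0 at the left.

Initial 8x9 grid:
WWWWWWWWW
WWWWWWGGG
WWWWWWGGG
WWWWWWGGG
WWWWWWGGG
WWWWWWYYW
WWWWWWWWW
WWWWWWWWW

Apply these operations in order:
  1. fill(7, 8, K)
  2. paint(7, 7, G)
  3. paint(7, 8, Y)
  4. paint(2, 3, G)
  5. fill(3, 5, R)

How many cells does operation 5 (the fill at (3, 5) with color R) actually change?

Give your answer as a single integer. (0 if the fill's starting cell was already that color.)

Answer: 55

Derivation:
After op 1 fill(7,8,K) [58 cells changed]:
KKKKKKKKK
KKKKKKGGG
KKKKKKGGG
KKKKKKGGG
KKKKKKGGG
KKKKKKYYK
KKKKKKKKK
KKKKKKKKK
After op 2 paint(7,7,G):
KKKKKKKKK
KKKKKKGGG
KKKKKKGGG
KKKKKKGGG
KKKKKKGGG
KKKKKKYYK
KKKKKKKKK
KKKKKKKGK
After op 3 paint(7,8,Y):
KKKKKKKKK
KKKKKKGGG
KKKKKKGGG
KKKKKKGGG
KKKKKKGGG
KKKKKKYYK
KKKKKKKKK
KKKKKKKGY
After op 4 paint(2,3,G):
KKKKKKKKK
KKKKKKGGG
KKKGKKGGG
KKKKKKGGG
KKKKKKGGG
KKKKKKYYK
KKKKKKKKK
KKKKKKKGY
After op 5 fill(3,5,R) [55 cells changed]:
RRRRRRRRR
RRRRRRGGG
RRRGRRGGG
RRRRRRGGG
RRRRRRGGG
RRRRRRYYR
RRRRRRRRR
RRRRRRRGY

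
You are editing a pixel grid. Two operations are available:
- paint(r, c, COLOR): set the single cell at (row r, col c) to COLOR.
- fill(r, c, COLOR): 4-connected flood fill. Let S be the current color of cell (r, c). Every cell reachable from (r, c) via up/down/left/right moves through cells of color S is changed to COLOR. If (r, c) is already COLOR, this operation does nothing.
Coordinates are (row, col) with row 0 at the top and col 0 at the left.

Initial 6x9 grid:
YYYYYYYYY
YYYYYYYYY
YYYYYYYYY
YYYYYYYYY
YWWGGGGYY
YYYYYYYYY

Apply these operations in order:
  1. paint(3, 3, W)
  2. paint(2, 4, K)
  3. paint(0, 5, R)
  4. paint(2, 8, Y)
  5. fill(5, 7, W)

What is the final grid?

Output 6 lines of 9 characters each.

Answer: WWWWWRWWW
WWWWWWWWW
WWWWKWWWW
WWWWWWWWW
WWWGGGGWW
WWWWWWWWW

Derivation:
After op 1 paint(3,3,W):
YYYYYYYYY
YYYYYYYYY
YYYYYYYYY
YYYWYYYYY
YWWGGGGYY
YYYYYYYYY
After op 2 paint(2,4,K):
YYYYYYYYY
YYYYYYYYY
YYYYKYYYY
YYYWYYYYY
YWWGGGGYY
YYYYYYYYY
After op 3 paint(0,5,R):
YYYYYRYYY
YYYYYYYYY
YYYYKYYYY
YYYWYYYYY
YWWGGGGYY
YYYYYYYYY
After op 4 paint(2,8,Y):
YYYYYRYYY
YYYYYYYYY
YYYYKYYYY
YYYWYYYYY
YWWGGGGYY
YYYYYYYYY
After op 5 fill(5,7,W) [45 cells changed]:
WWWWWRWWW
WWWWWWWWW
WWWWKWWWW
WWWWWWWWW
WWWGGGGWW
WWWWWWWWW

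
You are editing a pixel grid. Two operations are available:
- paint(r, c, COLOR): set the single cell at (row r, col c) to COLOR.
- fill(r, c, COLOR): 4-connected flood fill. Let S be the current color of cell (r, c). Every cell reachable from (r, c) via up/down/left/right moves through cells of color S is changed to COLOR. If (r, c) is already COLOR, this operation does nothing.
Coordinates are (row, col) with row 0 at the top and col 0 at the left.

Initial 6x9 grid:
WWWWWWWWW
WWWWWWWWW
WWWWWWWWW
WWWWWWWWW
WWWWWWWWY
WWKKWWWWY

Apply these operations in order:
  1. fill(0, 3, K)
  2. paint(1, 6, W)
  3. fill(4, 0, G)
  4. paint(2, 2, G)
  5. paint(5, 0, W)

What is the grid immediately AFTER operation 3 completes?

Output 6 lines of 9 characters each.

After op 1 fill(0,3,K) [50 cells changed]:
KKKKKKKKK
KKKKKKKKK
KKKKKKKKK
KKKKKKKKK
KKKKKKKKY
KKKKKKKKY
After op 2 paint(1,6,W):
KKKKKKKKK
KKKKKKWKK
KKKKKKKKK
KKKKKKKKK
KKKKKKKKY
KKKKKKKKY
After op 3 fill(4,0,G) [51 cells changed]:
GGGGGGGGG
GGGGGGWGG
GGGGGGGGG
GGGGGGGGG
GGGGGGGGY
GGGGGGGGY

Answer: GGGGGGGGG
GGGGGGWGG
GGGGGGGGG
GGGGGGGGG
GGGGGGGGY
GGGGGGGGY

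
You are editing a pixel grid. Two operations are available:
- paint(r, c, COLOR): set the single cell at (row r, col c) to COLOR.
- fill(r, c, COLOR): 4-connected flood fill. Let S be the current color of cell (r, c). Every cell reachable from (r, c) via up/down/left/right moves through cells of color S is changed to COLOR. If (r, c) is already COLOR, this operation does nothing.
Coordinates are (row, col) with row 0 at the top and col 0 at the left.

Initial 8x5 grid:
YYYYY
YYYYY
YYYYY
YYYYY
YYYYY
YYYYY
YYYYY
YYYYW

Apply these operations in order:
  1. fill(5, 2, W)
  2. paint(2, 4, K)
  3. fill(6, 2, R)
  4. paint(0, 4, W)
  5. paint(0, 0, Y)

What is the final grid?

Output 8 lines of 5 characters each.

After op 1 fill(5,2,W) [39 cells changed]:
WWWWW
WWWWW
WWWWW
WWWWW
WWWWW
WWWWW
WWWWW
WWWWW
After op 2 paint(2,4,K):
WWWWW
WWWWW
WWWWK
WWWWW
WWWWW
WWWWW
WWWWW
WWWWW
After op 3 fill(6,2,R) [39 cells changed]:
RRRRR
RRRRR
RRRRK
RRRRR
RRRRR
RRRRR
RRRRR
RRRRR
After op 4 paint(0,4,W):
RRRRW
RRRRR
RRRRK
RRRRR
RRRRR
RRRRR
RRRRR
RRRRR
After op 5 paint(0,0,Y):
YRRRW
RRRRR
RRRRK
RRRRR
RRRRR
RRRRR
RRRRR
RRRRR

Answer: YRRRW
RRRRR
RRRRK
RRRRR
RRRRR
RRRRR
RRRRR
RRRRR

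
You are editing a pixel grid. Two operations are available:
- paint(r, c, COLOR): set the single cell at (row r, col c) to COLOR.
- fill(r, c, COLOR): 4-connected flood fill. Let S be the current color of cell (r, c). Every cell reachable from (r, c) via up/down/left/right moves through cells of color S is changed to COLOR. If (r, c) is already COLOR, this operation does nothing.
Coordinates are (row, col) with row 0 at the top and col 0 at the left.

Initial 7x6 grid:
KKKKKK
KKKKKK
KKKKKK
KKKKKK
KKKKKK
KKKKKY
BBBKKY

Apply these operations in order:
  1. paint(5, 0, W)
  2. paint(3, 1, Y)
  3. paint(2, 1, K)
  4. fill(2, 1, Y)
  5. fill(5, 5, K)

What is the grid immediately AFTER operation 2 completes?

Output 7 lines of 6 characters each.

Answer: KKKKKK
KKKKKK
KKKKKK
KYKKKK
KKKKKK
WKKKKY
BBBKKY

Derivation:
After op 1 paint(5,0,W):
KKKKKK
KKKKKK
KKKKKK
KKKKKK
KKKKKK
WKKKKY
BBBKKY
After op 2 paint(3,1,Y):
KKKKKK
KKKKKK
KKKKKK
KYKKKK
KKKKKK
WKKKKY
BBBKKY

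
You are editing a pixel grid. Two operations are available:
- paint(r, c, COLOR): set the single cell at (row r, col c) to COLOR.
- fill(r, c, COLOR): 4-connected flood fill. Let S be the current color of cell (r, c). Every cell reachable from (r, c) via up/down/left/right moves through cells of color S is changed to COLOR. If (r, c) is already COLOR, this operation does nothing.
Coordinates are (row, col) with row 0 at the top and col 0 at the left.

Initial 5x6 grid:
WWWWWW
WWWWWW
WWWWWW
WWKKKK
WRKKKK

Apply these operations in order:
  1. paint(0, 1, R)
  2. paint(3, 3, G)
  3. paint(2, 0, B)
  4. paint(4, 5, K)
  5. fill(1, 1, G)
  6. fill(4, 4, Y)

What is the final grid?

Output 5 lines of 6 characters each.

Answer: GRGGGG
GGGGGG
BGGGGG
GGYGYY
GRYYYY

Derivation:
After op 1 paint(0,1,R):
WRWWWW
WWWWWW
WWWWWW
WWKKKK
WRKKKK
After op 2 paint(3,3,G):
WRWWWW
WWWWWW
WWWWWW
WWKGKK
WRKKKK
After op 3 paint(2,0,B):
WRWWWW
WWWWWW
BWWWWW
WWKGKK
WRKKKK
After op 4 paint(4,5,K):
WRWWWW
WWWWWW
BWWWWW
WWKGKK
WRKKKK
After op 5 fill(1,1,G) [19 cells changed]:
GRGGGG
GGGGGG
BGGGGG
GGKGKK
GRKKKK
After op 6 fill(4,4,Y) [7 cells changed]:
GRGGGG
GGGGGG
BGGGGG
GGYGYY
GRYYYY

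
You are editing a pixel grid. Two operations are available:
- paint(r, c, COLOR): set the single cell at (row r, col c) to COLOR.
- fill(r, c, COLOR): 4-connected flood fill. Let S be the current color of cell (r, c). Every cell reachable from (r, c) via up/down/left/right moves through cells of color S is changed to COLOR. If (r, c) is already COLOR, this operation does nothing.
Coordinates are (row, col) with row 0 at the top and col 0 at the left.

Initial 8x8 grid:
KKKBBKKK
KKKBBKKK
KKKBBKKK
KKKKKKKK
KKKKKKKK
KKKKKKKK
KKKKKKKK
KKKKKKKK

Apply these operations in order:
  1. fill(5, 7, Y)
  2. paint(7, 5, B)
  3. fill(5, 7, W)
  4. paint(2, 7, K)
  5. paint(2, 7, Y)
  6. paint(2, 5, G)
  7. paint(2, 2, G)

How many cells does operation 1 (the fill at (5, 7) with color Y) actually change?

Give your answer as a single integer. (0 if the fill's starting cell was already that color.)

After op 1 fill(5,7,Y) [58 cells changed]:
YYYBBYYY
YYYBBYYY
YYYBBYYY
YYYYYYYY
YYYYYYYY
YYYYYYYY
YYYYYYYY
YYYYYYYY

Answer: 58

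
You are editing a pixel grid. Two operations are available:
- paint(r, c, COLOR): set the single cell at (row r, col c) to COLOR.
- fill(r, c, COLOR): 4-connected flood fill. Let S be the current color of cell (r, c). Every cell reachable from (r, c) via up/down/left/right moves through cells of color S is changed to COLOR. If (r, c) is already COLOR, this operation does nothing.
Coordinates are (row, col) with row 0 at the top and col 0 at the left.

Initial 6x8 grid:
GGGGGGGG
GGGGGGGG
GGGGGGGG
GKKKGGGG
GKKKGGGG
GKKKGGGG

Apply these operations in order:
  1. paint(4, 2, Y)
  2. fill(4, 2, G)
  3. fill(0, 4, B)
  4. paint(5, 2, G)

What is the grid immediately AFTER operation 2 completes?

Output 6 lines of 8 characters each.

After op 1 paint(4,2,Y):
GGGGGGGG
GGGGGGGG
GGGGGGGG
GKKKGGGG
GKYKGGGG
GKKKGGGG
After op 2 fill(4,2,G) [1 cells changed]:
GGGGGGGG
GGGGGGGG
GGGGGGGG
GKKKGGGG
GKGKGGGG
GKKKGGGG

Answer: GGGGGGGG
GGGGGGGG
GGGGGGGG
GKKKGGGG
GKGKGGGG
GKKKGGGG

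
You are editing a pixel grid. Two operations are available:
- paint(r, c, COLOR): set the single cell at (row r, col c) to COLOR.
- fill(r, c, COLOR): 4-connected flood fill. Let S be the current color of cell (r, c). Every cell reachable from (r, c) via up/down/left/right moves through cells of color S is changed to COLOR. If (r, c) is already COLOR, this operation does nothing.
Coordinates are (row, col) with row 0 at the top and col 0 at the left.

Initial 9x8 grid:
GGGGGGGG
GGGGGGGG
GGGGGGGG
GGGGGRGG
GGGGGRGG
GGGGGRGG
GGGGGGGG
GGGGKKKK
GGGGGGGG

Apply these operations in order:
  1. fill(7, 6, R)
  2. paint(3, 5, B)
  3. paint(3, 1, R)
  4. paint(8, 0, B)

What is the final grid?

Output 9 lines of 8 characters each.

After op 1 fill(7,6,R) [4 cells changed]:
GGGGGGGG
GGGGGGGG
GGGGGGGG
GGGGGRGG
GGGGGRGG
GGGGGRGG
GGGGGGGG
GGGGRRRR
GGGGGGGG
After op 2 paint(3,5,B):
GGGGGGGG
GGGGGGGG
GGGGGGGG
GGGGGBGG
GGGGGRGG
GGGGGRGG
GGGGGGGG
GGGGRRRR
GGGGGGGG
After op 3 paint(3,1,R):
GGGGGGGG
GGGGGGGG
GGGGGGGG
GRGGGBGG
GGGGGRGG
GGGGGRGG
GGGGGGGG
GGGGRRRR
GGGGGGGG
After op 4 paint(8,0,B):
GGGGGGGG
GGGGGGGG
GGGGGGGG
GRGGGBGG
GGGGGRGG
GGGGGRGG
GGGGGGGG
GGGGRRRR
BGGGGGGG

Answer: GGGGGGGG
GGGGGGGG
GGGGGGGG
GRGGGBGG
GGGGGRGG
GGGGGRGG
GGGGGGGG
GGGGRRRR
BGGGGGGG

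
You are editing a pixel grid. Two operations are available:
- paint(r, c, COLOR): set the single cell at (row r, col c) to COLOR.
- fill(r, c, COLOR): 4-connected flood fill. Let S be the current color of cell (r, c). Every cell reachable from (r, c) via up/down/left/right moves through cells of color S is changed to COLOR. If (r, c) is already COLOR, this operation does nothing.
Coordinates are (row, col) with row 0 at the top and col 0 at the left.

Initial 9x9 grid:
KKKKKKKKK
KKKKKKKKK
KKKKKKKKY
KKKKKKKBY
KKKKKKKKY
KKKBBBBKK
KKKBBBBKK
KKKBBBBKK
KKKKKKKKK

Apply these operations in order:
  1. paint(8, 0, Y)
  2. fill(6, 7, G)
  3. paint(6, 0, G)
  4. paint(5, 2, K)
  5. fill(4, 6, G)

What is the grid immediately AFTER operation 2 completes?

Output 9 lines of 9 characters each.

After op 1 paint(8,0,Y):
KKKKKKKKK
KKKKKKKKK
KKKKKKKKY
KKKKKKKBY
KKKKKKKKY
KKKBBBBKK
KKKBBBBKK
KKKBBBBKK
YKKKKKKKK
After op 2 fill(6,7,G) [64 cells changed]:
GGGGGGGGG
GGGGGGGGG
GGGGGGGGY
GGGGGGGBY
GGGGGGGGY
GGGBBBBGG
GGGBBBBGG
GGGBBBBGG
YGGGGGGGG

Answer: GGGGGGGGG
GGGGGGGGG
GGGGGGGGY
GGGGGGGBY
GGGGGGGGY
GGGBBBBGG
GGGBBBBGG
GGGBBBBGG
YGGGGGGGG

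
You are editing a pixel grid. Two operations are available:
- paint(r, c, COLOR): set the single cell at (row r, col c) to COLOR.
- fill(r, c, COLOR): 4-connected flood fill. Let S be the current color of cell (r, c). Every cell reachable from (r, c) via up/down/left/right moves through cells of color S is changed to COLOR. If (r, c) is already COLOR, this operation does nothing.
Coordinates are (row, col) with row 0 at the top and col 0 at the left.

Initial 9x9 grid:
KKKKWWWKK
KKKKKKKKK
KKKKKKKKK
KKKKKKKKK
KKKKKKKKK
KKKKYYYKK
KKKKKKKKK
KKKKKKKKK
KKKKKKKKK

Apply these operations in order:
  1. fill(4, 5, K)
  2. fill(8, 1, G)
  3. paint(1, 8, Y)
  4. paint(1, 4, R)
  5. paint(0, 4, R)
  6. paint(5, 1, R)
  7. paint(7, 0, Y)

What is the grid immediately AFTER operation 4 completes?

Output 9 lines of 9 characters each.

After op 1 fill(4,5,K) [0 cells changed]:
KKKKWWWKK
KKKKKKKKK
KKKKKKKKK
KKKKKKKKK
KKKKKKKKK
KKKKYYYKK
KKKKKKKKK
KKKKKKKKK
KKKKKKKKK
After op 2 fill(8,1,G) [75 cells changed]:
GGGGWWWGG
GGGGGGGGG
GGGGGGGGG
GGGGGGGGG
GGGGGGGGG
GGGGYYYGG
GGGGGGGGG
GGGGGGGGG
GGGGGGGGG
After op 3 paint(1,8,Y):
GGGGWWWGG
GGGGGGGGY
GGGGGGGGG
GGGGGGGGG
GGGGGGGGG
GGGGYYYGG
GGGGGGGGG
GGGGGGGGG
GGGGGGGGG
After op 4 paint(1,4,R):
GGGGWWWGG
GGGGRGGGY
GGGGGGGGG
GGGGGGGGG
GGGGGGGGG
GGGGYYYGG
GGGGGGGGG
GGGGGGGGG
GGGGGGGGG

Answer: GGGGWWWGG
GGGGRGGGY
GGGGGGGGG
GGGGGGGGG
GGGGGGGGG
GGGGYYYGG
GGGGGGGGG
GGGGGGGGG
GGGGGGGGG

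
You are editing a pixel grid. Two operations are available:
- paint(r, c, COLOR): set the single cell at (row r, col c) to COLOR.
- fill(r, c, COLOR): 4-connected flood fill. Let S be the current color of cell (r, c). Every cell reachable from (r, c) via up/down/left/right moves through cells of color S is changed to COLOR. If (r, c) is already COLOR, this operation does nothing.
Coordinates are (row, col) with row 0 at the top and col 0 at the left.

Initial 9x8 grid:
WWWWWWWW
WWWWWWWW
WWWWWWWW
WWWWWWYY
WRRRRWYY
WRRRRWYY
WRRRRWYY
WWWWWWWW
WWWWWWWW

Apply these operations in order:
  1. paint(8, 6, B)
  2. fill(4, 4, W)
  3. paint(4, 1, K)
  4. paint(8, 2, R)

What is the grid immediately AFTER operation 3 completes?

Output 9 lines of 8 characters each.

After op 1 paint(8,6,B):
WWWWWWWW
WWWWWWWW
WWWWWWWW
WWWWWWYY
WRRRRWYY
WRRRRWYY
WRRRRWYY
WWWWWWWW
WWWWWWBW
After op 2 fill(4,4,W) [12 cells changed]:
WWWWWWWW
WWWWWWWW
WWWWWWWW
WWWWWWYY
WWWWWWYY
WWWWWWYY
WWWWWWYY
WWWWWWWW
WWWWWWBW
After op 3 paint(4,1,K):
WWWWWWWW
WWWWWWWW
WWWWWWWW
WWWWWWYY
WKWWWWYY
WWWWWWYY
WWWWWWYY
WWWWWWWW
WWWWWWBW

Answer: WWWWWWWW
WWWWWWWW
WWWWWWWW
WWWWWWYY
WKWWWWYY
WWWWWWYY
WWWWWWYY
WWWWWWWW
WWWWWWBW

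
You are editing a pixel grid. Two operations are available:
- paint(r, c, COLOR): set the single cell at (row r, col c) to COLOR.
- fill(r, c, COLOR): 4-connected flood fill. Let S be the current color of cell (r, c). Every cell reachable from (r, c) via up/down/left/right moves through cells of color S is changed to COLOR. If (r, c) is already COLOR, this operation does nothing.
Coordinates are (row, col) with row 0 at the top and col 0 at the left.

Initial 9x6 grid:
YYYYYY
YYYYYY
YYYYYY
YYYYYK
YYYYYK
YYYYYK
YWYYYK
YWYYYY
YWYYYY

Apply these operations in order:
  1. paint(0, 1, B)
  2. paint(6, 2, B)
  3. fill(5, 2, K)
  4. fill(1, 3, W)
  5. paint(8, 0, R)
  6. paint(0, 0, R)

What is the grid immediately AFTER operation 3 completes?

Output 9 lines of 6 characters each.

Answer: KBKKKK
KKKKKK
KKKKKK
KKKKKK
KKKKKK
KKKKKK
KWBKKK
KWKKKK
KWKKKK

Derivation:
After op 1 paint(0,1,B):
YBYYYY
YYYYYY
YYYYYY
YYYYYK
YYYYYK
YYYYYK
YWYYYK
YWYYYY
YWYYYY
After op 2 paint(6,2,B):
YBYYYY
YYYYYY
YYYYYY
YYYYYK
YYYYYK
YYYYYK
YWBYYK
YWYYYY
YWYYYY
After op 3 fill(5,2,K) [45 cells changed]:
KBKKKK
KKKKKK
KKKKKK
KKKKKK
KKKKKK
KKKKKK
KWBKKK
KWKKKK
KWKKKK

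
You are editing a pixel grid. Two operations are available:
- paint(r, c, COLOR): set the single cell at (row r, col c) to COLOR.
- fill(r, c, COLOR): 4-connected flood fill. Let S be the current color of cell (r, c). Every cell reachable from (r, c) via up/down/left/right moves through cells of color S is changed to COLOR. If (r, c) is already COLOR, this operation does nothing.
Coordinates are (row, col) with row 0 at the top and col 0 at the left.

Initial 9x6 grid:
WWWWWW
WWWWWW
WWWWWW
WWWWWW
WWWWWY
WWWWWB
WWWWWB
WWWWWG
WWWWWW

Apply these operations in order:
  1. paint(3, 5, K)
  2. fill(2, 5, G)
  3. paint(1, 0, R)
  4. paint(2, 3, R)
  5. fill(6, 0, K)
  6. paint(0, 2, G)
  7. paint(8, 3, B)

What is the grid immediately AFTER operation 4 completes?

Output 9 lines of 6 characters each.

After op 1 paint(3,5,K):
WWWWWW
WWWWWW
WWWWWW
WWWWWK
WWWWWY
WWWWWB
WWWWWB
WWWWWG
WWWWWW
After op 2 fill(2,5,G) [49 cells changed]:
GGGGGG
GGGGGG
GGGGGG
GGGGGK
GGGGGY
GGGGGB
GGGGGB
GGGGGG
GGGGGG
After op 3 paint(1,0,R):
GGGGGG
RGGGGG
GGGGGG
GGGGGK
GGGGGY
GGGGGB
GGGGGB
GGGGGG
GGGGGG
After op 4 paint(2,3,R):
GGGGGG
RGGGGG
GGGRGG
GGGGGK
GGGGGY
GGGGGB
GGGGGB
GGGGGG
GGGGGG

Answer: GGGGGG
RGGGGG
GGGRGG
GGGGGK
GGGGGY
GGGGGB
GGGGGB
GGGGGG
GGGGGG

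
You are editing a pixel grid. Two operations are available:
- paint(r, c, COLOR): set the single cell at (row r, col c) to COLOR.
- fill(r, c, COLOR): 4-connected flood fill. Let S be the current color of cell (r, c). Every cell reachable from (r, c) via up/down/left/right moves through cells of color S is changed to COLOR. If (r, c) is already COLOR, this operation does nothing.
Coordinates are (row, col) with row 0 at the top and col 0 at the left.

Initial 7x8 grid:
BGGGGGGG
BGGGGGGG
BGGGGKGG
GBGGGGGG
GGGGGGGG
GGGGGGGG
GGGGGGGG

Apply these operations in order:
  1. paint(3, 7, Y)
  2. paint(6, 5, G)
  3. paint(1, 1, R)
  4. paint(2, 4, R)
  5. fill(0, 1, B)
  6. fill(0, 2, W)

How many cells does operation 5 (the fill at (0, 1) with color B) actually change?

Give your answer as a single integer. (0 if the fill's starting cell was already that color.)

Answer: 48

Derivation:
After op 1 paint(3,7,Y):
BGGGGGGG
BGGGGGGG
BGGGGKGG
GBGGGGGY
GGGGGGGG
GGGGGGGG
GGGGGGGG
After op 2 paint(6,5,G):
BGGGGGGG
BGGGGGGG
BGGGGKGG
GBGGGGGY
GGGGGGGG
GGGGGGGG
GGGGGGGG
After op 3 paint(1,1,R):
BGGGGGGG
BRGGGGGG
BGGGGKGG
GBGGGGGY
GGGGGGGG
GGGGGGGG
GGGGGGGG
After op 4 paint(2,4,R):
BGGGGGGG
BRGGGGGG
BGGGRKGG
GBGGGGGY
GGGGGGGG
GGGGGGGG
GGGGGGGG
After op 5 fill(0,1,B) [48 cells changed]:
BBBBBBBB
BRBBBBBB
BBBBRKBB
BBBBBBBY
BBBBBBBB
BBBBBBBB
BBBBBBBB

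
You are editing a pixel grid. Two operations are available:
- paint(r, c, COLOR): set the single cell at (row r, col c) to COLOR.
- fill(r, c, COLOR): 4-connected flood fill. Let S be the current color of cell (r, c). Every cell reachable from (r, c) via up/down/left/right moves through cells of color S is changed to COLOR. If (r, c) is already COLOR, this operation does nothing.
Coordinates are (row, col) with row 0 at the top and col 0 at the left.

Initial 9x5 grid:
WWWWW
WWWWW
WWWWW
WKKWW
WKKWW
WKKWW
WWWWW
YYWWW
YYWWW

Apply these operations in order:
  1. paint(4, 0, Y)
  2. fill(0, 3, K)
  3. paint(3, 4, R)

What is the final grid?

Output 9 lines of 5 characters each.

Answer: KKKKK
KKKKK
KKKKK
KKKKR
YKKKK
KKKKK
KKKKK
YYKKK
YYKKK

Derivation:
After op 1 paint(4,0,Y):
WWWWW
WWWWW
WWWWW
WKKWW
YKKWW
WKKWW
WWWWW
YYWWW
YYWWW
After op 2 fill(0,3,K) [34 cells changed]:
KKKKK
KKKKK
KKKKK
KKKKK
YKKKK
KKKKK
KKKKK
YYKKK
YYKKK
After op 3 paint(3,4,R):
KKKKK
KKKKK
KKKKK
KKKKR
YKKKK
KKKKK
KKKKK
YYKKK
YYKKK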